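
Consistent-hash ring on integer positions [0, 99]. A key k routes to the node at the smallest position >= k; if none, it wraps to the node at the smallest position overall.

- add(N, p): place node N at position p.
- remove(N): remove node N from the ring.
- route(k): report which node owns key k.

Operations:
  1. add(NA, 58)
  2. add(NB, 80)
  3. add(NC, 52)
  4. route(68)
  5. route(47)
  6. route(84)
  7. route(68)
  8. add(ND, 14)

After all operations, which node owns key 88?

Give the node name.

Answer: ND

Derivation:
Op 1: add NA@58 -> ring=[58:NA]
Op 2: add NB@80 -> ring=[58:NA,80:NB]
Op 3: add NC@52 -> ring=[52:NC,58:NA,80:NB]
Op 4: route key 68: smallest pos >= 68 is 80 -> NB
Op 5: route key 47: smallest pos >= 47 is 52 -> NC
Op 6: route key 84: none >= 84, wrap to smallest pos 52 -> NC
Op 7: route key 68: smallest pos >= 68 is 80 -> NB
Op 8: add ND@14 -> ring=[14:ND,52:NC,58:NA,80:NB]
Final route key 88: none >= 88, wrap to smallest pos 14 -> ND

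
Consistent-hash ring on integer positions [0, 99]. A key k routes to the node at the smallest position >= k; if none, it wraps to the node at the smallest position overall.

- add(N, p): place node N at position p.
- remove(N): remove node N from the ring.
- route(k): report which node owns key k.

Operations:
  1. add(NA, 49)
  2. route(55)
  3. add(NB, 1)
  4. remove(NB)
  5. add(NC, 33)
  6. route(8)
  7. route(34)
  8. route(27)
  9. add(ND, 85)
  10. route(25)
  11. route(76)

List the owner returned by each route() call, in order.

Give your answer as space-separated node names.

Op 1: add NA@49 -> ring=[49:NA]
Op 2: route key 55: none >= 55, wrap to smallest pos 49 -> NA
Op 3: add NB@1 -> ring=[1:NB,49:NA]
Op 4: remove NB -> ring=[49:NA]
Op 5: add NC@33 -> ring=[33:NC,49:NA]
Op 6: route key 8: smallest pos >= 8 is 33 -> NC
Op 7: route key 34: smallest pos >= 34 is 49 -> NA
Op 8: route key 27: smallest pos >= 27 is 33 -> NC
Op 9: add ND@85 -> ring=[33:NC,49:NA,85:ND]
Op 10: route key 25: smallest pos >= 25 is 33 -> NC
Op 11: route key 76: smallest pos >= 76 is 85 -> ND

Answer: NA NC NA NC NC ND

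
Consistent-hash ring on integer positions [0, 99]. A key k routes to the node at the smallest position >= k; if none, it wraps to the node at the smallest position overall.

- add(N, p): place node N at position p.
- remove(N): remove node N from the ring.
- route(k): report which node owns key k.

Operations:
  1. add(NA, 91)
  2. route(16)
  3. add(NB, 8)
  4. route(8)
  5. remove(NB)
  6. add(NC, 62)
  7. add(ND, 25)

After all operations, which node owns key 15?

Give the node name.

Answer: ND

Derivation:
Op 1: add NA@91 -> ring=[91:NA]
Op 2: route key 16: smallest pos >= 16 is 91 -> NA
Op 3: add NB@8 -> ring=[8:NB,91:NA]
Op 4: route key 8: smallest pos >= 8 is 8 -> NB
Op 5: remove NB -> ring=[91:NA]
Op 6: add NC@62 -> ring=[62:NC,91:NA]
Op 7: add ND@25 -> ring=[25:ND,62:NC,91:NA]
Final route key 15: smallest pos >= 15 is 25 -> ND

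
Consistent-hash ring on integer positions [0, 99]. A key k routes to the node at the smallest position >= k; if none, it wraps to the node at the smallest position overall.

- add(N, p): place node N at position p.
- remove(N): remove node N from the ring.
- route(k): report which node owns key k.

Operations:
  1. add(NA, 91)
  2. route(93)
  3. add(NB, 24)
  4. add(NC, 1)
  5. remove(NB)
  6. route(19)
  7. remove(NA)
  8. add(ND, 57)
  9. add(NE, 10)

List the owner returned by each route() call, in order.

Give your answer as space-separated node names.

Answer: NA NA

Derivation:
Op 1: add NA@91 -> ring=[91:NA]
Op 2: route key 93: none >= 93, wrap to smallest pos 91 -> NA
Op 3: add NB@24 -> ring=[24:NB,91:NA]
Op 4: add NC@1 -> ring=[1:NC,24:NB,91:NA]
Op 5: remove NB -> ring=[1:NC,91:NA]
Op 6: route key 19: smallest pos >= 19 is 91 -> NA
Op 7: remove NA -> ring=[1:NC]
Op 8: add ND@57 -> ring=[1:NC,57:ND]
Op 9: add NE@10 -> ring=[1:NC,10:NE,57:ND]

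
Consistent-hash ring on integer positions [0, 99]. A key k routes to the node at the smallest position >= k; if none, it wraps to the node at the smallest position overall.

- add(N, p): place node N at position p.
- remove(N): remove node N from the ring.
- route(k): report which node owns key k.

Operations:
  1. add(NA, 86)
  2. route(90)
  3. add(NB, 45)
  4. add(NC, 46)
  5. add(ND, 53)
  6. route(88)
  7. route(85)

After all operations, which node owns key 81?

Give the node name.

Answer: NA

Derivation:
Op 1: add NA@86 -> ring=[86:NA]
Op 2: route key 90: none >= 90, wrap to smallest pos 86 -> NA
Op 3: add NB@45 -> ring=[45:NB,86:NA]
Op 4: add NC@46 -> ring=[45:NB,46:NC,86:NA]
Op 5: add ND@53 -> ring=[45:NB,46:NC,53:ND,86:NA]
Op 6: route key 88: none >= 88, wrap to smallest pos 45 -> NB
Op 7: route key 85: smallest pos >= 85 is 86 -> NA
Final route key 81: smallest pos >= 81 is 86 -> NA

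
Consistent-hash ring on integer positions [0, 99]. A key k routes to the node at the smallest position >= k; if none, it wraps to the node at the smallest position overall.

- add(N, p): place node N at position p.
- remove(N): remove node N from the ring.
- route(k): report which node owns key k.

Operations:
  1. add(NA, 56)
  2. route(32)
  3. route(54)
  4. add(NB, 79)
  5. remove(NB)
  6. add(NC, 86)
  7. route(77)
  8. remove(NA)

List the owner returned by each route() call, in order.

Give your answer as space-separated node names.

Op 1: add NA@56 -> ring=[56:NA]
Op 2: route key 32: smallest pos >= 32 is 56 -> NA
Op 3: route key 54: smallest pos >= 54 is 56 -> NA
Op 4: add NB@79 -> ring=[56:NA,79:NB]
Op 5: remove NB -> ring=[56:NA]
Op 6: add NC@86 -> ring=[56:NA,86:NC]
Op 7: route key 77: smallest pos >= 77 is 86 -> NC
Op 8: remove NA -> ring=[86:NC]

Answer: NA NA NC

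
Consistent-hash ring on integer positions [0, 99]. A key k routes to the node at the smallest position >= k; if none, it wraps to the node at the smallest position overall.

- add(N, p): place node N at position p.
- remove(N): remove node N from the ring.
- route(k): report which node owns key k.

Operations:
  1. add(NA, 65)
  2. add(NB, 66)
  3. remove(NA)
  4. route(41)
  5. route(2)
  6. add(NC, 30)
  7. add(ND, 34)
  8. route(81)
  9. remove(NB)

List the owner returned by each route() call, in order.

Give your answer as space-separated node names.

Op 1: add NA@65 -> ring=[65:NA]
Op 2: add NB@66 -> ring=[65:NA,66:NB]
Op 3: remove NA -> ring=[66:NB]
Op 4: route key 41: smallest pos >= 41 is 66 -> NB
Op 5: route key 2: smallest pos >= 2 is 66 -> NB
Op 6: add NC@30 -> ring=[30:NC,66:NB]
Op 7: add ND@34 -> ring=[30:NC,34:ND,66:NB]
Op 8: route key 81: none >= 81, wrap to smallest pos 30 -> NC
Op 9: remove NB -> ring=[30:NC,34:ND]

Answer: NB NB NC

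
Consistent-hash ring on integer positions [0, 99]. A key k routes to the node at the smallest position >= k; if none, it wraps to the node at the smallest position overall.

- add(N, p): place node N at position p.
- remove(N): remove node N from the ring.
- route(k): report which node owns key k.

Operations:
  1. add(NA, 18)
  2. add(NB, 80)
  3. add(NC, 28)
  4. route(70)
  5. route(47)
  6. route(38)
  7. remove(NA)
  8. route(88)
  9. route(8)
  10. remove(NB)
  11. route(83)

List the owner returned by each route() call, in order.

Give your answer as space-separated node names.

Answer: NB NB NB NC NC NC

Derivation:
Op 1: add NA@18 -> ring=[18:NA]
Op 2: add NB@80 -> ring=[18:NA,80:NB]
Op 3: add NC@28 -> ring=[18:NA,28:NC,80:NB]
Op 4: route key 70: smallest pos >= 70 is 80 -> NB
Op 5: route key 47: smallest pos >= 47 is 80 -> NB
Op 6: route key 38: smallest pos >= 38 is 80 -> NB
Op 7: remove NA -> ring=[28:NC,80:NB]
Op 8: route key 88: none >= 88, wrap to smallest pos 28 -> NC
Op 9: route key 8: smallest pos >= 8 is 28 -> NC
Op 10: remove NB -> ring=[28:NC]
Op 11: route key 83: none >= 83, wrap to smallest pos 28 -> NC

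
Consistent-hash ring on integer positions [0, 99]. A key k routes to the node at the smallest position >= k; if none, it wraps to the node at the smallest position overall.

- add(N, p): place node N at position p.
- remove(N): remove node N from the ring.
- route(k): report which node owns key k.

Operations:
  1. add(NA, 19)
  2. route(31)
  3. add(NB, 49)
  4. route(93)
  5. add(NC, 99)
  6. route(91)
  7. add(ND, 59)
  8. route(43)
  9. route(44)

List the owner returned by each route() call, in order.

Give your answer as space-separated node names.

Answer: NA NA NC NB NB

Derivation:
Op 1: add NA@19 -> ring=[19:NA]
Op 2: route key 31: none >= 31, wrap to smallest pos 19 -> NA
Op 3: add NB@49 -> ring=[19:NA,49:NB]
Op 4: route key 93: none >= 93, wrap to smallest pos 19 -> NA
Op 5: add NC@99 -> ring=[19:NA,49:NB,99:NC]
Op 6: route key 91: smallest pos >= 91 is 99 -> NC
Op 7: add ND@59 -> ring=[19:NA,49:NB,59:ND,99:NC]
Op 8: route key 43: smallest pos >= 43 is 49 -> NB
Op 9: route key 44: smallest pos >= 44 is 49 -> NB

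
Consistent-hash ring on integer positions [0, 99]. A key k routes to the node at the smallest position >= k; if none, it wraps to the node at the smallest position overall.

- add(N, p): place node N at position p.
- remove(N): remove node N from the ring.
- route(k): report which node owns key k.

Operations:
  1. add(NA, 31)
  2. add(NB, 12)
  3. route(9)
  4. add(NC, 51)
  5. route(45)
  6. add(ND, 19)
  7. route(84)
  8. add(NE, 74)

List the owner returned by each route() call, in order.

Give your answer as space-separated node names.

Op 1: add NA@31 -> ring=[31:NA]
Op 2: add NB@12 -> ring=[12:NB,31:NA]
Op 3: route key 9: smallest pos >= 9 is 12 -> NB
Op 4: add NC@51 -> ring=[12:NB,31:NA,51:NC]
Op 5: route key 45: smallest pos >= 45 is 51 -> NC
Op 6: add ND@19 -> ring=[12:NB,19:ND,31:NA,51:NC]
Op 7: route key 84: none >= 84, wrap to smallest pos 12 -> NB
Op 8: add NE@74 -> ring=[12:NB,19:ND,31:NA,51:NC,74:NE]

Answer: NB NC NB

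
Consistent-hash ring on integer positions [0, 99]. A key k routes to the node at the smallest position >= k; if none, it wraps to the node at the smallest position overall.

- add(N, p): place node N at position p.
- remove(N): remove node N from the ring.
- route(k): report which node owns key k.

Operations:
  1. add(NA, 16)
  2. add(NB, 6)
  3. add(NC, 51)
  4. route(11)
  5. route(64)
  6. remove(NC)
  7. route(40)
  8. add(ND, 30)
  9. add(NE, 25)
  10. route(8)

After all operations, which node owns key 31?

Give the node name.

Answer: NB

Derivation:
Op 1: add NA@16 -> ring=[16:NA]
Op 2: add NB@6 -> ring=[6:NB,16:NA]
Op 3: add NC@51 -> ring=[6:NB,16:NA,51:NC]
Op 4: route key 11: smallest pos >= 11 is 16 -> NA
Op 5: route key 64: none >= 64, wrap to smallest pos 6 -> NB
Op 6: remove NC -> ring=[6:NB,16:NA]
Op 7: route key 40: none >= 40, wrap to smallest pos 6 -> NB
Op 8: add ND@30 -> ring=[6:NB,16:NA,30:ND]
Op 9: add NE@25 -> ring=[6:NB,16:NA,25:NE,30:ND]
Op 10: route key 8: smallest pos >= 8 is 16 -> NA
Final route key 31: none >= 31, wrap to smallest pos 6 -> NB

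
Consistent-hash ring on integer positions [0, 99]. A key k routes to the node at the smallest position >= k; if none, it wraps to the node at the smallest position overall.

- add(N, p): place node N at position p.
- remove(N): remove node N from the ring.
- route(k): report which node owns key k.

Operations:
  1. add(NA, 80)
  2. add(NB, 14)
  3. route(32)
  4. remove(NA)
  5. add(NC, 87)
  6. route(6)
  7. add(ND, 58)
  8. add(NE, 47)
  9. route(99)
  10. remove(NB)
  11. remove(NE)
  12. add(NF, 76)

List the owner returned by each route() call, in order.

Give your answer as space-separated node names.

Answer: NA NB NB

Derivation:
Op 1: add NA@80 -> ring=[80:NA]
Op 2: add NB@14 -> ring=[14:NB,80:NA]
Op 3: route key 32: smallest pos >= 32 is 80 -> NA
Op 4: remove NA -> ring=[14:NB]
Op 5: add NC@87 -> ring=[14:NB,87:NC]
Op 6: route key 6: smallest pos >= 6 is 14 -> NB
Op 7: add ND@58 -> ring=[14:NB,58:ND,87:NC]
Op 8: add NE@47 -> ring=[14:NB,47:NE,58:ND,87:NC]
Op 9: route key 99: none >= 99, wrap to smallest pos 14 -> NB
Op 10: remove NB -> ring=[47:NE,58:ND,87:NC]
Op 11: remove NE -> ring=[58:ND,87:NC]
Op 12: add NF@76 -> ring=[58:ND,76:NF,87:NC]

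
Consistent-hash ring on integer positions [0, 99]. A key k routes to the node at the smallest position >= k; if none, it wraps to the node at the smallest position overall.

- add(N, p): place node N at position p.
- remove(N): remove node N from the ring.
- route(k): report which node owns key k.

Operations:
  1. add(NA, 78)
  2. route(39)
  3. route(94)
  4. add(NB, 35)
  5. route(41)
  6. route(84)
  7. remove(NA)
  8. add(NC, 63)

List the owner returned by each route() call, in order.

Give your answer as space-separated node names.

Answer: NA NA NA NB

Derivation:
Op 1: add NA@78 -> ring=[78:NA]
Op 2: route key 39: smallest pos >= 39 is 78 -> NA
Op 3: route key 94: none >= 94, wrap to smallest pos 78 -> NA
Op 4: add NB@35 -> ring=[35:NB,78:NA]
Op 5: route key 41: smallest pos >= 41 is 78 -> NA
Op 6: route key 84: none >= 84, wrap to smallest pos 35 -> NB
Op 7: remove NA -> ring=[35:NB]
Op 8: add NC@63 -> ring=[35:NB,63:NC]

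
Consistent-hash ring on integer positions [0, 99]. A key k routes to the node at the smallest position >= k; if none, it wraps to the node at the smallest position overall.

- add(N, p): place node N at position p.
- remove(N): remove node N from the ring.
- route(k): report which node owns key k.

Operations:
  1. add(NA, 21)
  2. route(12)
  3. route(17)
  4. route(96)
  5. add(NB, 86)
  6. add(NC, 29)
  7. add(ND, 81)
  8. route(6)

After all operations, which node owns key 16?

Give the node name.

Op 1: add NA@21 -> ring=[21:NA]
Op 2: route key 12: smallest pos >= 12 is 21 -> NA
Op 3: route key 17: smallest pos >= 17 is 21 -> NA
Op 4: route key 96: none >= 96, wrap to smallest pos 21 -> NA
Op 5: add NB@86 -> ring=[21:NA,86:NB]
Op 6: add NC@29 -> ring=[21:NA,29:NC,86:NB]
Op 7: add ND@81 -> ring=[21:NA,29:NC,81:ND,86:NB]
Op 8: route key 6: smallest pos >= 6 is 21 -> NA
Final route key 16: smallest pos >= 16 is 21 -> NA

Answer: NA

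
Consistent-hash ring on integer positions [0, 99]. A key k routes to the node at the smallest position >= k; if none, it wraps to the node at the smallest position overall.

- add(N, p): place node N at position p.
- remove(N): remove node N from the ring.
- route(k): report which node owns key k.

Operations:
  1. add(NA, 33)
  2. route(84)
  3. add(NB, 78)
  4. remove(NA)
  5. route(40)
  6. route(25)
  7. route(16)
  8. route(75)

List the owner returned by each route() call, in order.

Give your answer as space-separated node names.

Answer: NA NB NB NB NB

Derivation:
Op 1: add NA@33 -> ring=[33:NA]
Op 2: route key 84: none >= 84, wrap to smallest pos 33 -> NA
Op 3: add NB@78 -> ring=[33:NA,78:NB]
Op 4: remove NA -> ring=[78:NB]
Op 5: route key 40: smallest pos >= 40 is 78 -> NB
Op 6: route key 25: smallest pos >= 25 is 78 -> NB
Op 7: route key 16: smallest pos >= 16 is 78 -> NB
Op 8: route key 75: smallest pos >= 75 is 78 -> NB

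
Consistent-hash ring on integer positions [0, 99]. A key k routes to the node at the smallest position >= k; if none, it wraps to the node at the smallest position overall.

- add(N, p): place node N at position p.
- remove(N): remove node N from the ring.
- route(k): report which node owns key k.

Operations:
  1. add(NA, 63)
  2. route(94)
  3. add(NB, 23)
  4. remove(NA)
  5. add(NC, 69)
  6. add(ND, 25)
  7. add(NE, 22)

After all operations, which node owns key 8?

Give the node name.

Answer: NE

Derivation:
Op 1: add NA@63 -> ring=[63:NA]
Op 2: route key 94: none >= 94, wrap to smallest pos 63 -> NA
Op 3: add NB@23 -> ring=[23:NB,63:NA]
Op 4: remove NA -> ring=[23:NB]
Op 5: add NC@69 -> ring=[23:NB,69:NC]
Op 6: add ND@25 -> ring=[23:NB,25:ND,69:NC]
Op 7: add NE@22 -> ring=[22:NE,23:NB,25:ND,69:NC]
Final route key 8: smallest pos >= 8 is 22 -> NE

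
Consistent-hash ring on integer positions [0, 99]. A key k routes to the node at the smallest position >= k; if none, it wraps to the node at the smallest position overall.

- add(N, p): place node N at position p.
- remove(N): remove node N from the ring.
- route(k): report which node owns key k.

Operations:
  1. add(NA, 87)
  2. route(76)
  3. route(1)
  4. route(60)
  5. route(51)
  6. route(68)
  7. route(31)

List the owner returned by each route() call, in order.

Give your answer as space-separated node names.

Answer: NA NA NA NA NA NA

Derivation:
Op 1: add NA@87 -> ring=[87:NA]
Op 2: route key 76: smallest pos >= 76 is 87 -> NA
Op 3: route key 1: smallest pos >= 1 is 87 -> NA
Op 4: route key 60: smallest pos >= 60 is 87 -> NA
Op 5: route key 51: smallest pos >= 51 is 87 -> NA
Op 6: route key 68: smallest pos >= 68 is 87 -> NA
Op 7: route key 31: smallest pos >= 31 is 87 -> NA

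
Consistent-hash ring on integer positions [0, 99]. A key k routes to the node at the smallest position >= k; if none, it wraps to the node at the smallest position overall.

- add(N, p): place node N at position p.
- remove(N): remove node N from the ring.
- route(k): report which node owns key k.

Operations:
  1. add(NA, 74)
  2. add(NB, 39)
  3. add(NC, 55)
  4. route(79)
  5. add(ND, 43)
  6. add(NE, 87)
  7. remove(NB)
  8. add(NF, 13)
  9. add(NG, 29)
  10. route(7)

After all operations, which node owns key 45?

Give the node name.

Op 1: add NA@74 -> ring=[74:NA]
Op 2: add NB@39 -> ring=[39:NB,74:NA]
Op 3: add NC@55 -> ring=[39:NB,55:NC,74:NA]
Op 4: route key 79: none >= 79, wrap to smallest pos 39 -> NB
Op 5: add ND@43 -> ring=[39:NB,43:ND,55:NC,74:NA]
Op 6: add NE@87 -> ring=[39:NB,43:ND,55:NC,74:NA,87:NE]
Op 7: remove NB -> ring=[43:ND,55:NC,74:NA,87:NE]
Op 8: add NF@13 -> ring=[13:NF,43:ND,55:NC,74:NA,87:NE]
Op 9: add NG@29 -> ring=[13:NF,29:NG,43:ND,55:NC,74:NA,87:NE]
Op 10: route key 7: smallest pos >= 7 is 13 -> NF
Final route key 45: smallest pos >= 45 is 55 -> NC

Answer: NC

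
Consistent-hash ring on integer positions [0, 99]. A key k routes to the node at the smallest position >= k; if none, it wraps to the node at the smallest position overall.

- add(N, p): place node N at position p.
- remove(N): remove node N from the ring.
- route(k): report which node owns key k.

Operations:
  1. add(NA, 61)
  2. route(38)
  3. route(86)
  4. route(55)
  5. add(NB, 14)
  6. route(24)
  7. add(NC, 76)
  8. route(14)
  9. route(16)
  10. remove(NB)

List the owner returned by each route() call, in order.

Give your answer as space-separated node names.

Op 1: add NA@61 -> ring=[61:NA]
Op 2: route key 38: smallest pos >= 38 is 61 -> NA
Op 3: route key 86: none >= 86, wrap to smallest pos 61 -> NA
Op 4: route key 55: smallest pos >= 55 is 61 -> NA
Op 5: add NB@14 -> ring=[14:NB,61:NA]
Op 6: route key 24: smallest pos >= 24 is 61 -> NA
Op 7: add NC@76 -> ring=[14:NB,61:NA,76:NC]
Op 8: route key 14: smallest pos >= 14 is 14 -> NB
Op 9: route key 16: smallest pos >= 16 is 61 -> NA
Op 10: remove NB -> ring=[61:NA,76:NC]

Answer: NA NA NA NA NB NA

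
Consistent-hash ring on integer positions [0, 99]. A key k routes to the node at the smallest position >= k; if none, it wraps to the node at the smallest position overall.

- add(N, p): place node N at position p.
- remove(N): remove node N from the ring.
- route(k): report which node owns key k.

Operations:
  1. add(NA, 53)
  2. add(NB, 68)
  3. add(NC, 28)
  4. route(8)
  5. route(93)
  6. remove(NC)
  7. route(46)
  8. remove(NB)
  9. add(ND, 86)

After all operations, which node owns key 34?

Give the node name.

Op 1: add NA@53 -> ring=[53:NA]
Op 2: add NB@68 -> ring=[53:NA,68:NB]
Op 3: add NC@28 -> ring=[28:NC,53:NA,68:NB]
Op 4: route key 8: smallest pos >= 8 is 28 -> NC
Op 5: route key 93: none >= 93, wrap to smallest pos 28 -> NC
Op 6: remove NC -> ring=[53:NA,68:NB]
Op 7: route key 46: smallest pos >= 46 is 53 -> NA
Op 8: remove NB -> ring=[53:NA]
Op 9: add ND@86 -> ring=[53:NA,86:ND]
Final route key 34: smallest pos >= 34 is 53 -> NA

Answer: NA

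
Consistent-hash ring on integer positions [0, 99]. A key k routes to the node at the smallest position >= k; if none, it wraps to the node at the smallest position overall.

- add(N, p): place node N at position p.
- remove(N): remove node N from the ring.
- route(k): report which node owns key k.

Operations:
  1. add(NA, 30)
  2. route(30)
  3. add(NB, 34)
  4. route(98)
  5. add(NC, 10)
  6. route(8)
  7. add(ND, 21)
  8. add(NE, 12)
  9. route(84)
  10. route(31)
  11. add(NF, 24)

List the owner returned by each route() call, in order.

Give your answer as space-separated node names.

Answer: NA NA NC NC NB

Derivation:
Op 1: add NA@30 -> ring=[30:NA]
Op 2: route key 30: smallest pos >= 30 is 30 -> NA
Op 3: add NB@34 -> ring=[30:NA,34:NB]
Op 4: route key 98: none >= 98, wrap to smallest pos 30 -> NA
Op 5: add NC@10 -> ring=[10:NC,30:NA,34:NB]
Op 6: route key 8: smallest pos >= 8 is 10 -> NC
Op 7: add ND@21 -> ring=[10:NC,21:ND,30:NA,34:NB]
Op 8: add NE@12 -> ring=[10:NC,12:NE,21:ND,30:NA,34:NB]
Op 9: route key 84: none >= 84, wrap to smallest pos 10 -> NC
Op 10: route key 31: smallest pos >= 31 is 34 -> NB
Op 11: add NF@24 -> ring=[10:NC,12:NE,21:ND,24:NF,30:NA,34:NB]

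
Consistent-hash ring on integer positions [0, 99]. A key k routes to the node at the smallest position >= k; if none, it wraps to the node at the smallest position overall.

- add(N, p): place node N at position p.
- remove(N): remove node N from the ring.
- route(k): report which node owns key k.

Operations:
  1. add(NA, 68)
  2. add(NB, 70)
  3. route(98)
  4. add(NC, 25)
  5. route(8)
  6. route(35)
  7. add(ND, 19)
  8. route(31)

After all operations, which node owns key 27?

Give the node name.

Op 1: add NA@68 -> ring=[68:NA]
Op 2: add NB@70 -> ring=[68:NA,70:NB]
Op 3: route key 98: none >= 98, wrap to smallest pos 68 -> NA
Op 4: add NC@25 -> ring=[25:NC,68:NA,70:NB]
Op 5: route key 8: smallest pos >= 8 is 25 -> NC
Op 6: route key 35: smallest pos >= 35 is 68 -> NA
Op 7: add ND@19 -> ring=[19:ND,25:NC,68:NA,70:NB]
Op 8: route key 31: smallest pos >= 31 is 68 -> NA
Final route key 27: smallest pos >= 27 is 68 -> NA

Answer: NA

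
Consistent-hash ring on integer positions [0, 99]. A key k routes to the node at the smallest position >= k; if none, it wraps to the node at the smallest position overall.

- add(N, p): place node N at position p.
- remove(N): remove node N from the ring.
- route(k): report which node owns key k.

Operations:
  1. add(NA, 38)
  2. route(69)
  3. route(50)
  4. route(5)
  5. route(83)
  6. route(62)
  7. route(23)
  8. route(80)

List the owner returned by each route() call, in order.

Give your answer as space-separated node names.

Answer: NA NA NA NA NA NA NA

Derivation:
Op 1: add NA@38 -> ring=[38:NA]
Op 2: route key 69: none >= 69, wrap to smallest pos 38 -> NA
Op 3: route key 50: none >= 50, wrap to smallest pos 38 -> NA
Op 4: route key 5: smallest pos >= 5 is 38 -> NA
Op 5: route key 83: none >= 83, wrap to smallest pos 38 -> NA
Op 6: route key 62: none >= 62, wrap to smallest pos 38 -> NA
Op 7: route key 23: smallest pos >= 23 is 38 -> NA
Op 8: route key 80: none >= 80, wrap to smallest pos 38 -> NA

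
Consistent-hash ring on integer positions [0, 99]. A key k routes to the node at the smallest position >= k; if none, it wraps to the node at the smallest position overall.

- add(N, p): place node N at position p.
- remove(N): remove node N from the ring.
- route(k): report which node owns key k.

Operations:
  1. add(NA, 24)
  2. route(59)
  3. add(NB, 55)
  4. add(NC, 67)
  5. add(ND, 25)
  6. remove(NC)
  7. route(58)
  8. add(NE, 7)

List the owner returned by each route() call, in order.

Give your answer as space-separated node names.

Op 1: add NA@24 -> ring=[24:NA]
Op 2: route key 59: none >= 59, wrap to smallest pos 24 -> NA
Op 3: add NB@55 -> ring=[24:NA,55:NB]
Op 4: add NC@67 -> ring=[24:NA,55:NB,67:NC]
Op 5: add ND@25 -> ring=[24:NA,25:ND,55:NB,67:NC]
Op 6: remove NC -> ring=[24:NA,25:ND,55:NB]
Op 7: route key 58: none >= 58, wrap to smallest pos 24 -> NA
Op 8: add NE@7 -> ring=[7:NE,24:NA,25:ND,55:NB]

Answer: NA NA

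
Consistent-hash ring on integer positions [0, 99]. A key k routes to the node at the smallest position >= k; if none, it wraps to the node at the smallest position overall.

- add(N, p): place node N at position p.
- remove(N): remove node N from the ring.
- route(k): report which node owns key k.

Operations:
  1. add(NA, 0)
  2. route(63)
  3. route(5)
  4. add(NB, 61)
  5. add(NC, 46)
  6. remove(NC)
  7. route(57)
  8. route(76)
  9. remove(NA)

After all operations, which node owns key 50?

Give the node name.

Answer: NB

Derivation:
Op 1: add NA@0 -> ring=[0:NA]
Op 2: route key 63: none >= 63, wrap to smallest pos 0 -> NA
Op 3: route key 5: none >= 5, wrap to smallest pos 0 -> NA
Op 4: add NB@61 -> ring=[0:NA,61:NB]
Op 5: add NC@46 -> ring=[0:NA,46:NC,61:NB]
Op 6: remove NC -> ring=[0:NA,61:NB]
Op 7: route key 57: smallest pos >= 57 is 61 -> NB
Op 8: route key 76: none >= 76, wrap to smallest pos 0 -> NA
Op 9: remove NA -> ring=[61:NB]
Final route key 50: smallest pos >= 50 is 61 -> NB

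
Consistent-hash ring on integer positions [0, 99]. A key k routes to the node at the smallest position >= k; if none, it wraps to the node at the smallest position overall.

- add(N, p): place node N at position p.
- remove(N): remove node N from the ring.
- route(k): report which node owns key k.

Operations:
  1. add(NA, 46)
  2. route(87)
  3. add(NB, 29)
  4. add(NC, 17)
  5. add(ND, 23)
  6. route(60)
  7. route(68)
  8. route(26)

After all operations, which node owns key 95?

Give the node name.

Answer: NC

Derivation:
Op 1: add NA@46 -> ring=[46:NA]
Op 2: route key 87: none >= 87, wrap to smallest pos 46 -> NA
Op 3: add NB@29 -> ring=[29:NB,46:NA]
Op 4: add NC@17 -> ring=[17:NC,29:NB,46:NA]
Op 5: add ND@23 -> ring=[17:NC,23:ND,29:NB,46:NA]
Op 6: route key 60: none >= 60, wrap to smallest pos 17 -> NC
Op 7: route key 68: none >= 68, wrap to smallest pos 17 -> NC
Op 8: route key 26: smallest pos >= 26 is 29 -> NB
Final route key 95: none >= 95, wrap to smallest pos 17 -> NC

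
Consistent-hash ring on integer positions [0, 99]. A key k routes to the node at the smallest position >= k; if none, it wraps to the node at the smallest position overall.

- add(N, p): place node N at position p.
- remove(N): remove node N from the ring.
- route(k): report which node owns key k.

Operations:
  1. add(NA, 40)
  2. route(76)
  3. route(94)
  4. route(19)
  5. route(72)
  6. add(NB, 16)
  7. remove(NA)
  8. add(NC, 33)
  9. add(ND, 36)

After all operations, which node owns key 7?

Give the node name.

Op 1: add NA@40 -> ring=[40:NA]
Op 2: route key 76: none >= 76, wrap to smallest pos 40 -> NA
Op 3: route key 94: none >= 94, wrap to smallest pos 40 -> NA
Op 4: route key 19: smallest pos >= 19 is 40 -> NA
Op 5: route key 72: none >= 72, wrap to smallest pos 40 -> NA
Op 6: add NB@16 -> ring=[16:NB,40:NA]
Op 7: remove NA -> ring=[16:NB]
Op 8: add NC@33 -> ring=[16:NB,33:NC]
Op 9: add ND@36 -> ring=[16:NB,33:NC,36:ND]
Final route key 7: smallest pos >= 7 is 16 -> NB

Answer: NB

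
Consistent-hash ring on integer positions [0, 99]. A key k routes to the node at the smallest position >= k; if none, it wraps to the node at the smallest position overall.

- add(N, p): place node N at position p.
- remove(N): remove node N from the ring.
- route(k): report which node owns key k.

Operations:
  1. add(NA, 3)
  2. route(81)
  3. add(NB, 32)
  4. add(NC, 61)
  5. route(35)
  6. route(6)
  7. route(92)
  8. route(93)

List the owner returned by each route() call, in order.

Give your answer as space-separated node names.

Op 1: add NA@3 -> ring=[3:NA]
Op 2: route key 81: none >= 81, wrap to smallest pos 3 -> NA
Op 3: add NB@32 -> ring=[3:NA,32:NB]
Op 4: add NC@61 -> ring=[3:NA,32:NB,61:NC]
Op 5: route key 35: smallest pos >= 35 is 61 -> NC
Op 6: route key 6: smallest pos >= 6 is 32 -> NB
Op 7: route key 92: none >= 92, wrap to smallest pos 3 -> NA
Op 8: route key 93: none >= 93, wrap to smallest pos 3 -> NA

Answer: NA NC NB NA NA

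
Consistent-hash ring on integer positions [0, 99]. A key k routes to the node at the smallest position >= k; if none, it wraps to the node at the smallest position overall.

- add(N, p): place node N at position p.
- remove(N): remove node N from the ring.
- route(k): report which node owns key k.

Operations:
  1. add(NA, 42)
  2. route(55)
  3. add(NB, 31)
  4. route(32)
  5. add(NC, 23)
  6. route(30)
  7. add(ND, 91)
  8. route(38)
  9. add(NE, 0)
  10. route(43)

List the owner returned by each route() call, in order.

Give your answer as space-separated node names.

Op 1: add NA@42 -> ring=[42:NA]
Op 2: route key 55: none >= 55, wrap to smallest pos 42 -> NA
Op 3: add NB@31 -> ring=[31:NB,42:NA]
Op 4: route key 32: smallest pos >= 32 is 42 -> NA
Op 5: add NC@23 -> ring=[23:NC,31:NB,42:NA]
Op 6: route key 30: smallest pos >= 30 is 31 -> NB
Op 7: add ND@91 -> ring=[23:NC,31:NB,42:NA,91:ND]
Op 8: route key 38: smallest pos >= 38 is 42 -> NA
Op 9: add NE@0 -> ring=[0:NE,23:NC,31:NB,42:NA,91:ND]
Op 10: route key 43: smallest pos >= 43 is 91 -> ND

Answer: NA NA NB NA ND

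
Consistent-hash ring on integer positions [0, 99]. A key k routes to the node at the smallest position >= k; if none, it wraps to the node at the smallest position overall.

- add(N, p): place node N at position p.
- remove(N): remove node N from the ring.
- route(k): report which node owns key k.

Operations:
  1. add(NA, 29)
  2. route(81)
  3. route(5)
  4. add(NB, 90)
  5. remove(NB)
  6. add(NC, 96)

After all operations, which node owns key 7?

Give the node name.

Answer: NA

Derivation:
Op 1: add NA@29 -> ring=[29:NA]
Op 2: route key 81: none >= 81, wrap to smallest pos 29 -> NA
Op 3: route key 5: smallest pos >= 5 is 29 -> NA
Op 4: add NB@90 -> ring=[29:NA,90:NB]
Op 5: remove NB -> ring=[29:NA]
Op 6: add NC@96 -> ring=[29:NA,96:NC]
Final route key 7: smallest pos >= 7 is 29 -> NA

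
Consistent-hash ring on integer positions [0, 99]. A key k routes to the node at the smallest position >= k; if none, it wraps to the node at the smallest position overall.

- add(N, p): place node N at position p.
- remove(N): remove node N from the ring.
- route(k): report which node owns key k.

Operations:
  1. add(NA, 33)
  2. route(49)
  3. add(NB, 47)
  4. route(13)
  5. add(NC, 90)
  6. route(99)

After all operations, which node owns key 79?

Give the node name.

Op 1: add NA@33 -> ring=[33:NA]
Op 2: route key 49: none >= 49, wrap to smallest pos 33 -> NA
Op 3: add NB@47 -> ring=[33:NA,47:NB]
Op 4: route key 13: smallest pos >= 13 is 33 -> NA
Op 5: add NC@90 -> ring=[33:NA,47:NB,90:NC]
Op 6: route key 99: none >= 99, wrap to smallest pos 33 -> NA
Final route key 79: smallest pos >= 79 is 90 -> NC

Answer: NC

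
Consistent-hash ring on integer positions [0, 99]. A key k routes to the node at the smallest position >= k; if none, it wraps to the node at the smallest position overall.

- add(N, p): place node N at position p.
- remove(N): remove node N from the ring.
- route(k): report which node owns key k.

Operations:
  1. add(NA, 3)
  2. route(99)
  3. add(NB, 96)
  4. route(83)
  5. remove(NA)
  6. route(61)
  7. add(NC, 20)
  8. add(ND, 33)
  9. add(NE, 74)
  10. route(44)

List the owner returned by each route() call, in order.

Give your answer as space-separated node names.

Op 1: add NA@3 -> ring=[3:NA]
Op 2: route key 99: none >= 99, wrap to smallest pos 3 -> NA
Op 3: add NB@96 -> ring=[3:NA,96:NB]
Op 4: route key 83: smallest pos >= 83 is 96 -> NB
Op 5: remove NA -> ring=[96:NB]
Op 6: route key 61: smallest pos >= 61 is 96 -> NB
Op 7: add NC@20 -> ring=[20:NC,96:NB]
Op 8: add ND@33 -> ring=[20:NC,33:ND,96:NB]
Op 9: add NE@74 -> ring=[20:NC,33:ND,74:NE,96:NB]
Op 10: route key 44: smallest pos >= 44 is 74 -> NE

Answer: NA NB NB NE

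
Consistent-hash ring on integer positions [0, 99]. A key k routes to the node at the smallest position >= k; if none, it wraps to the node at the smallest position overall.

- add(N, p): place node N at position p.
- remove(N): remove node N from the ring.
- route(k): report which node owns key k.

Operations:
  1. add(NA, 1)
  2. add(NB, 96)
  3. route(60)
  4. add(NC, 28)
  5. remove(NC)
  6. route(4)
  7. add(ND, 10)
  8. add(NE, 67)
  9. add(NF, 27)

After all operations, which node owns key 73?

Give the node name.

Op 1: add NA@1 -> ring=[1:NA]
Op 2: add NB@96 -> ring=[1:NA,96:NB]
Op 3: route key 60: smallest pos >= 60 is 96 -> NB
Op 4: add NC@28 -> ring=[1:NA,28:NC,96:NB]
Op 5: remove NC -> ring=[1:NA,96:NB]
Op 6: route key 4: smallest pos >= 4 is 96 -> NB
Op 7: add ND@10 -> ring=[1:NA,10:ND,96:NB]
Op 8: add NE@67 -> ring=[1:NA,10:ND,67:NE,96:NB]
Op 9: add NF@27 -> ring=[1:NA,10:ND,27:NF,67:NE,96:NB]
Final route key 73: smallest pos >= 73 is 96 -> NB

Answer: NB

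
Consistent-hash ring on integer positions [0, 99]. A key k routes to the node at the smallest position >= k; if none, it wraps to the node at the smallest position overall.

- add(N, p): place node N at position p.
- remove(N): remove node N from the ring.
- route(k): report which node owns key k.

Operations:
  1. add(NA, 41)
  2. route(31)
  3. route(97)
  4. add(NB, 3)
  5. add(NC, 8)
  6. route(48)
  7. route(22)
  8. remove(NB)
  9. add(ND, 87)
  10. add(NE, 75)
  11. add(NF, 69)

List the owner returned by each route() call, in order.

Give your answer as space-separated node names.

Answer: NA NA NB NA

Derivation:
Op 1: add NA@41 -> ring=[41:NA]
Op 2: route key 31: smallest pos >= 31 is 41 -> NA
Op 3: route key 97: none >= 97, wrap to smallest pos 41 -> NA
Op 4: add NB@3 -> ring=[3:NB,41:NA]
Op 5: add NC@8 -> ring=[3:NB,8:NC,41:NA]
Op 6: route key 48: none >= 48, wrap to smallest pos 3 -> NB
Op 7: route key 22: smallest pos >= 22 is 41 -> NA
Op 8: remove NB -> ring=[8:NC,41:NA]
Op 9: add ND@87 -> ring=[8:NC,41:NA,87:ND]
Op 10: add NE@75 -> ring=[8:NC,41:NA,75:NE,87:ND]
Op 11: add NF@69 -> ring=[8:NC,41:NA,69:NF,75:NE,87:ND]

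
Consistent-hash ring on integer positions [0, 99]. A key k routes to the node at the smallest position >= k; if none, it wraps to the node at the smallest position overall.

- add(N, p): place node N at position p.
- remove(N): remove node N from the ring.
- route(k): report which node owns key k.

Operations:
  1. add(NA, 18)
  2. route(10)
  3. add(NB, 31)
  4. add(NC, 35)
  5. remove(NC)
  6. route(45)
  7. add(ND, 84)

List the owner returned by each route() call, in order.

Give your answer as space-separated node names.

Op 1: add NA@18 -> ring=[18:NA]
Op 2: route key 10: smallest pos >= 10 is 18 -> NA
Op 3: add NB@31 -> ring=[18:NA,31:NB]
Op 4: add NC@35 -> ring=[18:NA,31:NB,35:NC]
Op 5: remove NC -> ring=[18:NA,31:NB]
Op 6: route key 45: none >= 45, wrap to smallest pos 18 -> NA
Op 7: add ND@84 -> ring=[18:NA,31:NB,84:ND]

Answer: NA NA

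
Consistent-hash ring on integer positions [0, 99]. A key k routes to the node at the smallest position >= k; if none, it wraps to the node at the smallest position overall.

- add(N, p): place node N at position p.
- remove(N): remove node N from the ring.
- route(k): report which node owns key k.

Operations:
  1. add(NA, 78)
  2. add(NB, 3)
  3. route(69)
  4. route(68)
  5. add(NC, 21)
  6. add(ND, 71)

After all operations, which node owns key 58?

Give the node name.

Answer: ND

Derivation:
Op 1: add NA@78 -> ring=[78:NA]
Op 2: add NB@3 -> ring=[3:NB,78:NA]
Op 3: route key 69: smallest pos >= 69 is 78 -> NA
Op 4: route key 68: smallest pos >= 68 is 78 -> NA
Op 5: add NC@21 -> ring=[3:NB,21:NC,78:NA]
Op 6: add ND@71 -> ring=[3:NB,21:NC,71:ND,78:NA]
Final route key 58: smallest pos >= 58 is 71 -> ND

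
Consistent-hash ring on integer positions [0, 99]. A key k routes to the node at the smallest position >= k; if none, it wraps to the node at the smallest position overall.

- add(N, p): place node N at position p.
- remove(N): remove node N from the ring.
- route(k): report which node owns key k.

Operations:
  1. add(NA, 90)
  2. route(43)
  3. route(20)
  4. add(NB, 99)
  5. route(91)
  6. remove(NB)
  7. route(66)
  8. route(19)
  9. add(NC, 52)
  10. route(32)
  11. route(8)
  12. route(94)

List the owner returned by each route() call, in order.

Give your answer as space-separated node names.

Op 1: add NA@90 -> ring=[90:NA]
Op 2: route key 43: smallest pos >= 43 is 90 -> NA
Op 3: route key 20: smallest pos >= 20 is 90 -> NA
Op 4: add NB@99 -> ring=[90:NA,99:NB]
Op 5: route key 91: smallest pos >= 91 is 99 -> NB
Op 6: remove NB -> ring=[90:NA]
Op 7: route key 66: smallest pos >= 66 is 90 -> NA
Op 8: route key 19: smallest pos >= 19 is 90 -> NA
Op 9: add NC@52 -> ring=[52:NC,90:NA]
Op 10: route key 32: smallest pos >= 32 is 52 -> NC
Op 11: route key 8: smallest pos >= 8 is 52 -> NC
Op 12: route key 94: none >= 94, wrap to smallest pos 52 -> NC

Answer: NA NA NB NA NA NC NC NC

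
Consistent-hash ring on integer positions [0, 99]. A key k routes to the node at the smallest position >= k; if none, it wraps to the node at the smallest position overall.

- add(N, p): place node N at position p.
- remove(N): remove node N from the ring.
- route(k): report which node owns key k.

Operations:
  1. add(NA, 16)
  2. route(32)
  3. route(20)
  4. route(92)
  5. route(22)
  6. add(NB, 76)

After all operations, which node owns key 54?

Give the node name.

Op 1: add NA@16 -> ring=[16:NA]
Op 2: route key 32: none >= 32, wrap to smallest pos 16 -> NA
Op 3: route key 20: none >= 20, wrap to smallest pos 16 -> NA
Op 4: route key 92: none >= 92, wrap to smallest pos 16 -> NA
Op 5: route key 22: none >= 22, wrap to smallest pos 16 -> NA
Op 6: add NB@76 -> ring=[16:NA,76:NB]
Final route key 54: smallest pos >= 54 is 76 -> NB

Answer: NB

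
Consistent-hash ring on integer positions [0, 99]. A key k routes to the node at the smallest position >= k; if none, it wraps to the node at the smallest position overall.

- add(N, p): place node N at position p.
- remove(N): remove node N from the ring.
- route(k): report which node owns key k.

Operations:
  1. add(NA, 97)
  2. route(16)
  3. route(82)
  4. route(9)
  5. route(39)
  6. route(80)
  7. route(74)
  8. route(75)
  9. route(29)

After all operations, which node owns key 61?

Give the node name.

Answer: NA

Derivation:
Op 1: add NA@97 -> ring=[97:NA]
Op 2: route key 16: smallest pos >= 16 is 97 -> NA
Op 3: route key 82: smallest pos >= 82 is 97 -> NA
Op 4: route key 9: smallest pos >= 9 is 97 -> NA
Op 5: route key 39: smallest pos >= 39 is 97 -> NA
Op 6: route key 80: smallest pos >= 80 is 97 -> NA
Op 7: route key 74: smallest pos >= 74 is 97 -> NA
Op 8: route key 75: smallest pos >= 75 is 97 -> NA
Op 9: route key 29: smallest pos >= 29 is 97 -> NA
Final route key 61: smallest pos >= 61 is 97 -> NA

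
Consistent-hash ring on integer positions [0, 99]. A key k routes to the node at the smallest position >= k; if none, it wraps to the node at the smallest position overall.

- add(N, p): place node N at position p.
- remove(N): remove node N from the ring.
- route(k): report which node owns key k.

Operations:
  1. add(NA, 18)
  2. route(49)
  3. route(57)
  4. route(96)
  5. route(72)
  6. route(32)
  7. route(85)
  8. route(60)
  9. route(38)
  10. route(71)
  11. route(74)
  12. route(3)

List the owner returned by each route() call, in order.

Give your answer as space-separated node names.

Answer: NA NA NA NA NA NA NA NA NA NA NA

Derivation:
Op 1: add NA@18 -> ring=[18:NA]
Op 2: route key 49: none >= 49, wrap to smallest pos 18 -> NA
Op 3: route key 57: none >= 57, wrap to smallest pos 18 -> NA
Op 4: route key 96: none >= 96, wrap to smallest pos 18 -> NA
Op 5: route key 72: none >= 72, wrap to smallest pos 18 -> NA
Op 6: route key 32: none >= 32, wrap to smallest pos 18 -> NA
Op 7: route key 85: none >= 85, wrap to smallest pos 18 -> NA
Op 8: route key 60: none >= 60, wrap to smallest pos 18 -> NA
Op 9: route key 38: none >= 38, wrap to smallest pos 18 -> NA
Op 10: route key 71: none >= 71, wrap to smallest pos 18 -> NA
Op 11: route key 74: none >= 74, wrap to smallest pos 18 -> NA
Op 12: route key 3: smallest pos >= 3 is 18 -> NA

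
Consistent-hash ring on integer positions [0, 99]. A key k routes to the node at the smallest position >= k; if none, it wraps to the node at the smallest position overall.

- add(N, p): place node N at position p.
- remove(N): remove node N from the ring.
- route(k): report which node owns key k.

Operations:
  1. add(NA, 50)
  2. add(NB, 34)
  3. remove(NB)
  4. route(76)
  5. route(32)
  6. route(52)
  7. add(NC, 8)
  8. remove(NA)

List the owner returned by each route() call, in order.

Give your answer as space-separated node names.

Answer: NA NA NA

Derivation:
Op 1: add NA@50 -> ring=[50:NA]
Op 2: add NB@34 -> ring=[34:NB,50:NA]
Op 3: remove NB -> ring=[50:NA]
Op 4: route key 76: none >= 76, wrap to smallest pos 50 -> NA
Op 5: route key 32: smallest pos >= 32 is 50 -> NA
Op 6: route key 52: none >= 52, wrap to smallest pos 50 -> NA
Op 7: add NC@8 -> ring=[8:NC,50:NA]
Op 8: remove NA -> ring=[8:NC]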